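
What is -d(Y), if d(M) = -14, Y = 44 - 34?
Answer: 14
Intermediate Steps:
Y = 10
-d(Y) = -1*(-14) = 14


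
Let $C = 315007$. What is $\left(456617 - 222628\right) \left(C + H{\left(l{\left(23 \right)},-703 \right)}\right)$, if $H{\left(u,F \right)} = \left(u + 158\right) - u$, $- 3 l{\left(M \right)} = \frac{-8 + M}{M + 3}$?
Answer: $73745143185$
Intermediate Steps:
$l{\left(M \right)} = - \frac{-8 + M}{3 \left(3 + M\right)}$ ($l{\left(M \right)} = - \frac{\left(-8 + M\right) \frac{1}{M + 3}}{3} = - \frac{\left(-8 + M\right) \frac{1}{3 + M}}{3} = - \frac{\frac{1}{3 + M} \left(-8 + M\right)}{3} = - \frac{-8 + M}{3 \left(3 + M\right)}$)
$H{\left(u,F \right)} = 158$ ($H{\left(u,F \right)} = \left(158 + u\right) - u = 158$)
$\left(456617 - 222628\right) \left(C + H{\left(l{\left(23 \right)},-703 \right)}\right) = \left(456617 - 222628\right) \left(315007 + 158\right) = 233989 \cdot 315165 = 73745143185$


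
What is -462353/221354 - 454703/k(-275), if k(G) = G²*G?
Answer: -9514847219013/4603471468750 ≈ -2.0669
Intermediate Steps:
k(G) = G³
-462353/221354 - 454703/k(-275) = -462353/221354 - 454703/((-275)³) = -462353*1/221354 - 454703/(-20796875) = -462353/221354 - 454703*(-1/20796875) = -462353/221354 + 454703/20796875 = -9514847219013/4603471468750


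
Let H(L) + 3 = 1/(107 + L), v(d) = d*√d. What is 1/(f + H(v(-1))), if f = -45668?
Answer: -522932843/23882860985857 - I/23882860985857 ≈ -2.1896e-5 - 4.1871e-14*I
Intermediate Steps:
v(d) = d^(3/2)
H(L) = -3 + 1/(107 + L)
1/(f + H(v(-1))) = 1/(-45668 + (-320 - (-3)*I)/(107 + (-1)^(3/2))) = 1/(-45668 + (-320 - (-3)*I)/(107 - I)) = 1/(-45668 + ((107 + I)/11450)*(-320 + 3*I)) = 1/(-45668 + (-320 + 3*I)*(107 + I)/11450)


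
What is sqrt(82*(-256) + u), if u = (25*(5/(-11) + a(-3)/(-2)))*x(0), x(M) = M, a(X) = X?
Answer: 16*I*sqrt(82) ≈ 144.89*I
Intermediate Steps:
u = 0 (u = (25*(5/(-11) - 3/(-2)))*0 = (25*(5*(-1/11) - 3*(-1/2)))*0 = (25*(-5/11 + 3/2))*0 = (25*(23/22))*0 = (575/22)*0 = 0)
sqrt(82*(-256) + u) = sqrt(82*(-256) + 0) = sqrt(-20992 + 0) = sqrt(-20992) = 16*I*sqrt(82)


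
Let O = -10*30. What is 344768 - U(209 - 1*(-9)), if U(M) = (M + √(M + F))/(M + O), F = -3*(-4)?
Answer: 14135597/41 + √230/82 ≈ 3.4477e+5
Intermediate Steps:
F = 12
O = -300
U(M) = (M + √(12 + M))/(-300 + M) (U(M) = (M + √(M + 12))/(M - 300) = (M + √(12 + M))/(-300 + M))
344768 - U(209 - 1*(-9)) = 344768 - ((209 - 1*(-9)) + √(12 + (209 - 1*(-9))))/(-300 + (209 - 1*(-9))) = 344768 - ((209 + 9) + √(12 + (209 + 9)))/(-300 + (209 + 9)) = 344768 - (218 + √(12 + 218))/(-300 + 218) = 344768 - (218 + √230)/(-82) = 344768 - (-1)*(218 + √230)/82 = 344768 - (-109/41 - √230/82) = 344768 + (109/41 + √230/82) = 14135597/41 + √230/82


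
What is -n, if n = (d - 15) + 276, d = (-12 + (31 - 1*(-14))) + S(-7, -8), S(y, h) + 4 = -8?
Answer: -282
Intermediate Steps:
S(y, h) = -12 (S(y, h) = -4 - 8 = -12)
d = 21 (d = (-12 + (31 - 1*(-14))) - 12 = (-12 + (31 + 14)) - 12 = (-12 + 45) - 12 = 33 - 12 = 21)
n = 282 (n = (21 - 15) + 276 = 6 + 276 = 282)
-n = -1*282 = -282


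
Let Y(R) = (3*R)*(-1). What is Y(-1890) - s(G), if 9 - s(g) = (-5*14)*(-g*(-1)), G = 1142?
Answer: -74279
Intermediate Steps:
s(g) = 9 + 70*g (s(g) = 9 - (-5*14)*-g*(-1) = 9 - (-70)*g = 9 + 70*g)
Y(R) = -3*R
Y(-1890) - s(G) = -3*(-1890) - (9 + 70*1142) = 5670 - (9 + 79940) = 5670 - 1*79949 = 5670 - 79949 = -74279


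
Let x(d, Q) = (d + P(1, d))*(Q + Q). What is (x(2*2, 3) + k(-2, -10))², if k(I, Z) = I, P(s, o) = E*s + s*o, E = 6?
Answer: 6724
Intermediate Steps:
P(s, o) = 6*s + o*s (P(s, o) = 6*s + s*o = 6*s + o*s)
x(d, Q) = 2*Q*(6 + 2*d) (x(d, Q) = (d + 1*(6 + d))*(Q + Q) = (d + (6 + d))*(2*Q) = (6 + 2*d)*(2*Q) = 2*Q*(6 + 2*d))
(x(2*2, 3) + k(-2, -10))² = (4*3*(3 + 2*2) - 2)² = (4*3*(3 + 4) - 2)² = (4*3*7 - 2)² = (84 - 2)² = 82² = 6724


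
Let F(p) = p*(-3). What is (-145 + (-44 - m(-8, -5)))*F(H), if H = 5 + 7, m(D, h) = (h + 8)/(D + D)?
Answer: 27189/4 ≈ 6797.3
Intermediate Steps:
m(D, h) = (8 + h)/(2*D) (m(D, h) = (8 + h)/((2*D)) = (8 + h)*(1/(2*D)) = (8 + h)/(2*D))
H = 12
F(p) = -3*p
(-145 + (-44 - m(-8, -5)))*F(H) = (-145 + (-44 - (8 - 5)/(2*(-8))))*(-3*12) = (-145 + (-44 - (-1)*3/(2*8)))*(-36) = (-145 + (-44 - 1*(-3/16)))*(-36) = (-145 + (-44 + 3/16))*(-36) = (-145 - 701/16)*(-36) = -3021/16*(-36) = 27189/4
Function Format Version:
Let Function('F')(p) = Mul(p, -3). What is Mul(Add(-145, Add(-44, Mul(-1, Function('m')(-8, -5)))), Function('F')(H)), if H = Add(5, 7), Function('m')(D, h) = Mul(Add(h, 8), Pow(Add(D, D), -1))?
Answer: Rational(27189, 4) ≈ 6797.3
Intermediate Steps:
Function('m')(D, h) = Mul(Rational(1, 2), Pow(D, -1), Add(8, h)) (Function('m')(D, h) = Mul(Add(8, h), Pow(Mul(2, D), -1)) = Mul(Add(8, h), Mul(Rational(1, 2), Pow(D, -1))) = Mul(Rational(1, 2), Pow(D, -1), Add(8, h)))
H = 12
Function('F')(p) = Mul(-3, p)
Mul(Add(-145, Add(-44, Mul(-1, Function('m')(-8, -5)))), Function('F')(H)) = Mul(Add(-145, Add(-44, Mul(-1, Mul(Rational(1, 2), Pow(-8, -1), Add(8, -5))))), Mul(-3, 12)) = Mul(Add(-145, Add(-44, Mul(-1, Mul(Rational(1, 2), Rational(-1, 8), 3)))), -36) = Mul(Add(-145, Add(-44, Mul(-1, Rational(-3, 16)))), -36) = Mul(Add(-145, Add(-44, Rational(3, 16))), -36) = Mul(Add(-145, Rational(-701, 16)), -36) = Mul(Rational(-3021, 16), -36) = Rational(27189, 4)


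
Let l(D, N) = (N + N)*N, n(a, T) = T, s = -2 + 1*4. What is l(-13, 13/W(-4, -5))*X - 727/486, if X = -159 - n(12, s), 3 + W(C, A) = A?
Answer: -6623419/7776 ≈ -851.78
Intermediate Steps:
s = 2 (s = -2 + 4 = 2)
W(C, A) = -3 + A
l(D, N) = 2*N² (l(D, N) = (2*N)*N = 2*N²)
X = -161 (X = -159 - 1*2 = -159 - 2 = -161)
l(-13, 13/W(-4, -5))*X - 727/486 = (2*(13/(-3 - 5))²)*(-161) - 727/486 = (2*(13/(-8))²)*(-161) - 727*1/486 = (2*(13*(-⅛))²)*(-161) - 727/486 = (2*(-13/8)²)*(-161) - 727/486 = (2*(169/64))*(-161) - 727/486 = (169/32)*(-161) - 727/486 = -27209/32 - 727/486 = -6623419/7776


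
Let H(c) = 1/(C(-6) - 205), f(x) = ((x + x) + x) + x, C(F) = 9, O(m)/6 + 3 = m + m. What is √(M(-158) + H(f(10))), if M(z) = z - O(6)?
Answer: 27*I*√57/14 ≈ 14.56*I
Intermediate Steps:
O(m) = -18 + 12*m (O(m) = -18 + 6*(m + m) = -18 + 6*(2*m) = -18 + 12*m)
M(z) = -54 + z (M(z) = z - (-18 + 12*6) = z - (-18 + 72) = z - 1*54 = z - 54 = -54 + z)
f(x) = 4*x (f(x) = (2*x + x) + x = 3*x + x = 4*x)
H(c) = -1/196 (H(c) = 1/(9 - 205) = 1/(-196) = -1/196)
√(M(-158) + H(f(10))) = √((-54 - 158) - 1/196) = √(-212 - 1/196) = √(-41553/196) = 27*I*√57/14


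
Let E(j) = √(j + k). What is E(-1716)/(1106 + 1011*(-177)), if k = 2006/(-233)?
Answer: -I*√93627322/41436953 ≈ -0.00023351*I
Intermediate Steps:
k = -2006/233 (k = 2006*(-1/233) = -2006/233 ≈ -8.6094)
E(j) = √(-2006/233 + j) (E(j) = √(j - 2006/233) = √(-2006/233 + j))
E(-1716)/(1106 + 1011*(-177)) = (√(-467398 + 54289*(-1716))/233)/(1106 + 1011*(-177)) = (√(-467398 - 93159924)/233)/(1106 - 178947) = (√(-93627322)/233)/(-177841) = ((I*√93627322)/233)*(-1/177841) = (I*√93627322/233)*(-1/177841) = -I*√93627322/41436953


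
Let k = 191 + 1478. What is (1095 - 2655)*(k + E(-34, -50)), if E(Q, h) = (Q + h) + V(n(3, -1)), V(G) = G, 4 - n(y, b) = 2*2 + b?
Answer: -2474160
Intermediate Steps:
n(y, b) = -b (n(y, b) = 4 - (2*2 + b) = 4 - (4 + b) = 4 + (-4 - b) = -b)
k = 1669
E(Q, h) = 1 + Q + h (E(Q, h) = (Q + h) - 1*(-1) = (Q + h) + 1 = 1 + Q + h)
(1095 - 2655)*(k + E(-34, -50)) = (1095 - 2655)*(1669 + (1 - 34 - 50)) = -1560*(1669 - 83) = -1560*1586 = -2474160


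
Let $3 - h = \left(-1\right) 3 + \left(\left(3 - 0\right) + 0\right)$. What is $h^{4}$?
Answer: $81$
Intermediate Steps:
$h = 3$ ($h = 3 - \left(\left(-1\right) 3 + \left(\left(3 - 0\right) + 0\right)\right) = 3 - \left(-3 + \left(\left(3 + \left(-1 + 1\right)\right) + 0\right)\right) = 3 - \left(-3 + \left(\left(3 + 0\right) + 0\right)\right) = 3 - \left(-3 + \left(3 + 0\right)\right) = 3 - \left(-3 + 3\right) = 3 - 0 = 3 + 0 = 3$)
$h^{4} = 3^{4} = 81$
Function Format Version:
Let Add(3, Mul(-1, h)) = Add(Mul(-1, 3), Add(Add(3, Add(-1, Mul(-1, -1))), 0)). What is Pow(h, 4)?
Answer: 81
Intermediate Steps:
h = 3 (h = Add(3, Mul(-1, Add(Mul(-1, 3), Add(Add(3, Add(-1, Mul(-1, -1))), 0)))) = Add(3, Mul(-1, Add(-3, Add(Add(3, Add(-1, 1)), 0)))) = Add(3, Mul(-1, Add(-3, Add(Add(3, 0), 0)))) = Add(3, Mul(-1, Add(-3, Add(3, 0)))) = Add(3, Mul(-1, Add(-3, 3))) = Add(3, Mul(-1, 0)) = Add(3, 0) = 3)
Pow(h, 4) = Pow(3, 4) = 81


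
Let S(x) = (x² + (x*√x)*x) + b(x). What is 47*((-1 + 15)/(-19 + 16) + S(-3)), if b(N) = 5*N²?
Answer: 6956/3 + 423*I*√3 ≈ 2318.7 + 732.66*I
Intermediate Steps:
S(x) = x^(5/2) + 6*x² (S(x) = (x² + (x*√x)*x) + 5*x² = (x² + x^(3/2)*x) + 5*x² = (x² + x^(5/2)) + 5*x² = x^(5/2) + 6*x²)
47*((-1 + 15)/(-19 + 16) + S(-3)) = 47*((-1 + 15)/(-19 + 16) + ((-3)^(5/2) + 6*(-3)²)) = 47*(14/(-3) + (9*I*√3 + 6*9)) = 47*(14*(-⅓) + (9*I*√3 + 54)) = 47*(-14/3 + (54 + 9*I*√3)) = 47*(148/3 + 9*I*√3) = 6956/3 + 423*I*√3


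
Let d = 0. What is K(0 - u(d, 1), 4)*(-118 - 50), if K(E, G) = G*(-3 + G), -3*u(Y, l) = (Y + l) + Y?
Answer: -672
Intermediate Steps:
u(Y, l) = -2*Y/3 - l/3 (u(Y, l) = -((Y + l) + Y)/3 = -(l + 2*Y)/3 = -2*Y/3 - l/3)
K(0 - u(d, 1), 4)*(-118 - 50) = (4*(-3 + 4))*(-118 - 50) = (4*1)*(-168) = 4*(-168) = -672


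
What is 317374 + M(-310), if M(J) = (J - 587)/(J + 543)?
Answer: 73947245/233 ≈ 3.1737e+5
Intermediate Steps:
M(J) = (-587 + J)/(543 + J)
317374 + M(-310) = 317374 + (-587 - 310)/(543 - 310) = 317374 - 897/233 = 73947245/233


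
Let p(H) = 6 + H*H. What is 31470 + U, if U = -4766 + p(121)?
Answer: 41351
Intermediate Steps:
p(H) = 6 + H²
U = 9881 (U = -4766 + (6 + 121²) = -4766 + (6 + 14641) = -4766 + 14647 = 9881)
31470 + U = 31470 + 9881 = 41351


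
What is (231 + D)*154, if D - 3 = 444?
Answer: 104412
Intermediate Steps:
D = 447 (D = 3 + 444 = 447)
(231 + D)*154 = (231 + 447)*154 = 678*154 = 104412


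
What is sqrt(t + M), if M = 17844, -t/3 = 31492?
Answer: 2*I*sqrt(19158) ≈ 276.82*I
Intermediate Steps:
t = -94476 (t = -3*31492 = -94476)
sqrt(t + M) = sqrt(-94476 + 17844) = sqrt(-76632) = 2*I*sqrt(19158)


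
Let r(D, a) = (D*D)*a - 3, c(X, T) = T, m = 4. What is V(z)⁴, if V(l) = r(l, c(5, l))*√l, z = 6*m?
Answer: 21017465892657608256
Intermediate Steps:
z = 24 (z = 6*4 = 24)
r(D, a) = -3 + a*D² (r(D, a) = D²*a - 3 = a*D² - 3 = -3 + a*D²)
V(l) = √l*(-3 + l³) (V(l) = (-3 + l*l²)*√l = (-3 + l³)*√l = √l*(-3 + l³))
V(z)⁴ = (√24*(-3 + 24³))⁴ = ((2*√6)*(-3 + 13824))⁴ = ((2*√6)*13821)⁴ = (27642*√6)⁴ = 21017465892657608256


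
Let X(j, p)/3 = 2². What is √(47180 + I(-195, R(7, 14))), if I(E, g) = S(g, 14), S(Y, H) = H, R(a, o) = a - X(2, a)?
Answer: √47194 ≈ 217.24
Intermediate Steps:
X(j, p) = 12 (X(j, p) = 3*2² = 3*4 = 12)
R(a, o) = -12 + a (R(a, o) = a - 1*12 = a - 12 = -12 + a)
I(E, g) = 14
√(47180 + I(-195, R(7, 14))) = √(47180 + 14) = √47194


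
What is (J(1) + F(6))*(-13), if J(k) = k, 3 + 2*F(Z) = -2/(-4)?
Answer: 13/4 ≈ 3.2500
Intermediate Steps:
F(Z) = -5/4 (F(Z) = -3/2 + (-2/(-4))/2 = -3/2 + (-2*(-¼))/2 = -3/2 + (½)*(½) = -3/2 + ¼ = -5/4)
(J(1) + F(6))*(-13) = (1 - 5/4)*(-13) = -¼*(-13) = 13/4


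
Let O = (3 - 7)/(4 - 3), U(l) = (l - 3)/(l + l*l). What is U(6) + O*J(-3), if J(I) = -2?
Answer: 113/14 ≈ 8.0714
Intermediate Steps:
U(l) = (-3 + l)/(l + l²)
O = -4 (O = -4/1 = -4*1 = -4)
U(6) + O*J(-3) = (-3 + 6)/(6*(1 + 6)) - 4*(-2) = (⅙)*3/7 + 8 = (⅙)*(⅐)*3 + 8 = 1/14 + 8 = 113/14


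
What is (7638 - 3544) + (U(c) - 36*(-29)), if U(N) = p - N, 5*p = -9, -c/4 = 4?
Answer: 25761/5 ≈ 5152.2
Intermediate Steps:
c = -16 (c = -4*4 = -16)
p = -9/5 (p = (1/5)*(-9) = -9/5 ≈ -1.8000)
U(N) = -9/5 - N
(7638 - 3544) + (U(c) - 36*(-29)) = (7638 - 3544) + ((-9/5 - 1*(-16)) - 36*(-29)) = 4094 + ((-9/5 + 16) + 1044) = 4094 + (71/5 + 1044) = 4094 + 5291/5 = 25761/5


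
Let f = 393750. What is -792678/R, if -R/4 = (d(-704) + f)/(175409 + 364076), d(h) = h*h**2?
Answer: -213818945415/697039828 ≈ -306.75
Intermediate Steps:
d(h) = h**3
R = 1394079656/539485 (R = -4*((-704)**3 + 393750)/(175409 + 364076) = -4*(-348913664 + 393750)/539485 = -(-1394079656)/539485 = -4*(-348519914/539485) = 1394079656/539485 ≈ 2584.1)
-792678/R = -792678/1394079656/539485 = -792678*539485/1394079656 = -213818945415/697039828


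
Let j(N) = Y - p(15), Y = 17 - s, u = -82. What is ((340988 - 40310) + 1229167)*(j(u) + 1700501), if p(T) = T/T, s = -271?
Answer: 2601942017860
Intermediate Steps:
p(T) = 1
Y = 288 (Y = 17 - 1*(-271) = 17 + 271 = 288)
j(N) = 287 (j(N) = 288 - 1*1 = 288 - 1 = 287)
((340988 - 40310) + 1229167)*(j(u) + 1700501) = ((340988 - 40310) + 1229167)*(287 + 1700501) = (300678 + 1229167)*1700788 = 1529845*1700788 = 2601942017860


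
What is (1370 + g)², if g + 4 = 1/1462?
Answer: 3988380450649/2137444 ≈ 1.8660e+6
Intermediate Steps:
g = -5847/1462 (g = -4 + 1/1462 = -5847/1462 ≈ -3.9993)
(1370 + g)² = (1370 - 5847/1462)² = (1997093/1462)² = 3988380450649/2137444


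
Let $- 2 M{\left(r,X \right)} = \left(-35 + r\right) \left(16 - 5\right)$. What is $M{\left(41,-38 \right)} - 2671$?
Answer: $-2704$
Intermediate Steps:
$M{\left(r,X \right)} = \frac{385}{2} - \frac{11 r}{2}$ ($M{\left(r,X \right)} = - \frac{\left(-35 + r\right) \left(16 - 5\right)}{2} = - \frac{\left(-35 + r\right) 11}{2} = - \frac{-385 + 11 r}{2} = \frac{385}{2} - \frac{11 r}{2}$)
$M{\left(41,-38 \right)} - 2671 = \left(\frac{385}{2} - \frac{451}{2}\right) - 2671 = -33 - 2671 = -2704$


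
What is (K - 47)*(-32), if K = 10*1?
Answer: 1184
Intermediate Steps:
K = 10
(K - 47)*(-32) = (10 - 47)*(-32) = -37*(-32) = 1184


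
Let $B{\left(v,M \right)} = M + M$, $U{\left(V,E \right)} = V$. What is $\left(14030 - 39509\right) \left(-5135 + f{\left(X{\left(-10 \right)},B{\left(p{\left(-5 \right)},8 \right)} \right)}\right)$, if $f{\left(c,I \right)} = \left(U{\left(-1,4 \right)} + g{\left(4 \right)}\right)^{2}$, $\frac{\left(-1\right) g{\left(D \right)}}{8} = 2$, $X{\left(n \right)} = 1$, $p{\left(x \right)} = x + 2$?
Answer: $123471234$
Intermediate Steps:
$p{\left(x \right)} = 2 + x$
$g{\left(D \right)} = -16$ ($g{\left(D \right)} = \left(-8\right) 2 = -16$)
$B{\left(v,M \right)} = 2 M$
$f{\left(c,I \right)} = 289$ ($f{\left(c,I \right)} = \left(-1 - 16\right)^{2} = \left(-17\right)^{2} = 289$)
$\left(14030 - 39509\right) \left(-5135 + f{\left(X{\left(-10 \right)},B{\left(p{\left(-5 \right)},8 \right)} \right)}\right) = \left(14030 - 39509\right) \left(-5135 + 289\right) = \left(-25479\right) \left(-4846\right) = 123471234$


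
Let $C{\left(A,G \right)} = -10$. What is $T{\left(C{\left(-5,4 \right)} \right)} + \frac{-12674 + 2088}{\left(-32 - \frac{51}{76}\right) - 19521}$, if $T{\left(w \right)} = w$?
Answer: $- \frac{14056254}{1486079} \approx -9.4586$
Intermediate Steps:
$T{\left(C{\left(-5,4 \right)} \right)} + \frac{-12674 + 2088}{\left(-32 - \frac{51}{76}\right) - 19521} = -10 + \frac{-12674 + 2088}{\left(-32 - \frac{51}{76}\right) - 19521} = -10 - \frac{10586}{\left(-32 - \frac{51}{76}\right) - 19521} = -10 - \frac{10586}{- \frac{2483}{76} - 19521} = -10 - \frac{10586}{- \frac{1486079}{76}} = -10 - - \frac{804536}{1486079} = -10 + \frac{804536}{1486079} = - \frac{14056254}{1486079}$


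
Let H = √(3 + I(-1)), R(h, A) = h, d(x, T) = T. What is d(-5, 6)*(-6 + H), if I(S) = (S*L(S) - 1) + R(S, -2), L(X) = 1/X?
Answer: -36 + 6*√2 ≈ -27.515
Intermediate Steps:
I(S) = S (I(S) = (S/S - 1) + S = (1 - 1) + S = 0 + S = S)
H = √2 (H = √(3 - 1) = √2 ≈ 1.4142)
d(-5, 6)*(-6 + H) = 6*(-6 + √2) = -36 + 6*√2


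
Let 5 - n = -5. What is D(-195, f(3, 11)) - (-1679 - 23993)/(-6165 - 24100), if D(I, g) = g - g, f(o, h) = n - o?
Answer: -25672/30265 ≈ -0.84824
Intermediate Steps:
n = 10 (n = 5 - 1*(-5) = 5 + 5 = 10)
f(o, h) = 10 - o
D(I, g) = 0
D(-195, f(3, 11)) - (-1679 - 23993)/(-6165 - 24100) = 0 - (-1679 - 23993)/(-6165 - 24100) = 0 - (-25672)/(-30265) = 0 - (-25672)*(-1)/30265 = 0 - 1*25672/30265 = 0 - 25672/30265 = -25672/30265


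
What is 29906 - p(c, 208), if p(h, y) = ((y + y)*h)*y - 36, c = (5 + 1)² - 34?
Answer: -143114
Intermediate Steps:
c = 2 (c = 6² - 34 = 36 - 34 = 2)
p(h, y) = -36 + 2*h*y² (p(h, y) = ((2*y)*h)*y - 36 = (2*h*y)*y - 36 = 2*h*y² - 36 = -36 + 2*h*y²)
29906 - p(c, 208) = 29906 - (-36 + 2*2*208²) = 29906 - (-36 + 2*2*43264) = 29906 - (-36 + 173056) = 29906 - 1*173020 = 29906 - 173020 = -143114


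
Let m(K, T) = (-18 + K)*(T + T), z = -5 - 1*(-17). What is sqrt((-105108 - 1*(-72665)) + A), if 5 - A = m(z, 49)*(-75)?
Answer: 7*I*sqrt(1562) ≈ 276.66*I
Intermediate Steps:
z = 12 (z = -5 + 17 = 12)
m(K, T) = 2*T*(-18 + K) (m(K, T) = (-18 + K)*(2*T) = 2*T*(-18 + K))
A = -44095 (A = 5 - 2*49*(-18 + 12)*(-75) = 5 - 2*49*(-6)*(-75) = 5 - (-588)*(-75) = 5 - 1*44100 = 5 - 44100 = -44095)
sqrt((-105108 - 1*(-72665)) + A) = sqrt((-105108 - 1*(-72665)) - 44095) = sqrt((-105108 + 72665) - 44095) = sqrt(-32443 - 44095) = sqrt(-76538) = 7*I*sqrt(1562)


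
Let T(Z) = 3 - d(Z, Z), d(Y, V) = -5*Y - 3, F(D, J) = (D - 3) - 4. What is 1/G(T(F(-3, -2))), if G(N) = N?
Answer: -1/44 ≈ -0.022727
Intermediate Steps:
F(D, J) = -7 + D (F(D, J) = (-3 + D) - 4 = -7 + D)
d(Y, V) = -3 - 5*Y
T(Z) = 6 + 5*Z (T(Z) = 3 - (-3 - 5*Z) = 3 + (3 + 5*Z) = 6 + 5*Z)
1/G(T(F(-3, -2))) = 1/(6 + 5*(-7 - 3)) = 1/(6 + 5*(-10)) = 1/(6 - 50) = 1/(-44) = -1/44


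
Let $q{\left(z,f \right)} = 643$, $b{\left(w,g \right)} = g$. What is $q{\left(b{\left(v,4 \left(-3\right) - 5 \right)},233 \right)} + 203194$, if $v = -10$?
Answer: $203837$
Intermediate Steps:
$q{\left(b{\left(v,4 \left(-3\right) - 5 \right)},233 \right)} + 203194 = 643 + 203194 = 203837$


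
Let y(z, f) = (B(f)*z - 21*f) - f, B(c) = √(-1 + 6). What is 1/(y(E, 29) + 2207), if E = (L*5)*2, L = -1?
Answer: 1569/2461261 + 10*√5/2461261 ≈ 0.00064656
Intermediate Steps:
E = -10 (E = -1*5*2 = -5*2 = -10)
B(c) = √5
y(z, f) = -22*f + z*√5 (y(z, f) = (√5*z - 21*f) - f = (z*√5 - 21*f) - f = (-21*f + z*√5) - f = -22*f + z*√5)
1/(y(E, 29) + 2207) = 1/((-22*29 - 10*√5) + 2207) = 1/((-638 - 10*√5) + 2207) = 1/(1569 - 10*√5)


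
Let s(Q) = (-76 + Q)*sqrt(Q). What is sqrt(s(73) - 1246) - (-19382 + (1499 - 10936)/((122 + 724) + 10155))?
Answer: 213230819/11001 + I*sqrt(1246 + 3*sqrt(73)) ≈ 19383.0 + 35.66*I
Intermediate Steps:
s(Q) = sqrt(Q)*(-76 + Q)
sqrt(s(73) - 1246) - (-19382 + (1499 - 10936)/((122 + 724) + 10155)) = sqrt(sqrt(73)*(-76 + 73) - 1246) - (-19382 + (1499 - 10936)/((122 + 724) + 10155)) = sqrt(sqrt(73)*(-3) - 1246) - (-19382 - 9437/(846 + 10155)) = sqrt(-3*sqrt(73) - 1246) - (-19382 - 9437/11001) = sqrt(-1246 - 3*sqrt(73)) - (-19382 - 9437*1/11001) = sqrt(-1246 - 3*sqrt(73)) - (-19382 - 9437/11001) = sqrt(-1246 - 3*sqrt(73)) - 1*(-213230819/11001) = sqrt(-1246 - 3*sqrt(73)) + 213230819/11001 = 213230819/11001 + sqrt(-1246 - 3*sqrt(73))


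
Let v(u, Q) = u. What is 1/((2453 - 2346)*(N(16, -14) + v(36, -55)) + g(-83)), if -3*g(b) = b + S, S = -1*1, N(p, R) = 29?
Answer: 1/6983 ≈ 0.00014320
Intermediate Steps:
S = -1
g(b) = ⅓ - b/3 (g(b) = -(b - 1)/3 = -(-1 + b)/3 = ⅓ - b/3)
1/((2453 - 2346)*(N(16, -14) + v(36, -55)) + g(-83)) = 1/((2453 - 2346)*(29 + 36) + (⅓ - ⅓*(-83))) = 1/(107*65 + (⅓ + 83/3)) = 1/(6955 + 28) = 1/6983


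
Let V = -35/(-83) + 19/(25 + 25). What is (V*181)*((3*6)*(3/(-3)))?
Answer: -5419683/2075 ≈ -2611.9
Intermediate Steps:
V = 3327/4150 (V = -35*(-1/83) + 19/50 = 35/83 + 19*(1/50) = 35/83 + 19/50 = 3327/4150 ≈ 0.80169)
(V*181)*((3*6)*(3/(-3))) = ((3327/4150)*181)*((3*6)*(3/(-3))) = 602187*(18*(3*(-⅓)))/4150 = 602187*(18*(-1))/4150 = (602187/4150)*(-18) = -5419683/2075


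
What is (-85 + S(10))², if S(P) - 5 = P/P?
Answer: 6241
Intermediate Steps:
S(P) = 6 (S(P) = 5 + P/P = 5 + 1 = 6)
(-85 + S(10))² = (-85 + 6)² = (-79)² = 6241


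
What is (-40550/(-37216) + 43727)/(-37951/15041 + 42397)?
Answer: 12238745748931/11865490306208 ≈ 1.0315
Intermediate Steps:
(-40550/(-37216) + 43727)/(-37951/15041 + 42397) = (-40550*(-1/37216) + 43727)/(-37951*1/15041 + 42397) = (20275/18608 + 43727)/(-37951/15041 + 42397) = 813692291/(18608*(637655326/15041)) = (813692291/18608)*(15041/637655326) = 12238745748931/11865490306208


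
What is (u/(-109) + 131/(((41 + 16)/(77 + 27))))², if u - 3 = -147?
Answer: 2229717914176/38601369 ≈ 57763.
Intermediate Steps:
u = -144 (u = 3 - 147 = -144)
(u/(-109) + 131/(((41 + 16)/(77 + 27))))² = (-144/(-109) + 131/(((41 + 16)/(77 + 27))))² = (-144*(-1/109) + 131/((57/104)))² = (144/109 + 131/((57*(1/104))))² = (144/109 + 131/(57/104))² = (144/109 + 131*(104/57))² = (144/109 + 13624/57)² = (1493224/6213)² = 2229717914176/38601369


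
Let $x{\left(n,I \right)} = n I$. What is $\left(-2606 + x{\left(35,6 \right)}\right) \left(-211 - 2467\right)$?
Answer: $6416488$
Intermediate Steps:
$x{\left(n,I \right)} = I n$
$\left(-2606 + x{\left(35,6 \right)}\right) \left(-211 - 2467\right) = \left(-2606 + 6 \cdot 35\right) \left(-211 - 2467\right) = \left(-2606 + 210\right) \left(-2678\right) = \left(-2396\right) \left(-2678\right) = 6416488$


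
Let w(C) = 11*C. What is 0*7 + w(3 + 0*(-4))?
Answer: 33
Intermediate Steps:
0*7 + w(3 + 0*(-4)) = 0*7 + 11*(3 + 0*(-4)) = 0 + 11*(3 + 0) = 0 + 11*3 = 0 + 33 = 33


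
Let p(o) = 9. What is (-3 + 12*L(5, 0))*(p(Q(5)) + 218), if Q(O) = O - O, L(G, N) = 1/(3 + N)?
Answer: 227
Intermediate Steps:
Q(O) = 0
(-3 + 12*L(5, 0))*(p(Q(5)) + 218) = (-3 + 12/(3 + 0))*(9 + 218) = (-3 + 12/3)*227 = (-3 + 12*(⅓))*227 = (-3 + 4)*227 = 1*227 = 227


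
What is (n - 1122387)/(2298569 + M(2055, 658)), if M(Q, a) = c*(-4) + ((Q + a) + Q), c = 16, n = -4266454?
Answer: -5388841/2303273 ≈ -2.3396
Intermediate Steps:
M(Q, a) = -64 + a + 2*Q (M(Q, a) = 16*(-4) + ((Q + a) + Q) = -64 + (a + 2*Q) = -64 + a + 2*Q)
(n - 1122387)/(2298569 + M(2055, 658)) = (-4266454 - 1122387)/(2298569 + (-64 + 658 + 2*2055)) = -5388841/(2298569 + (-64 + 658 + 4110)) = -5388841/(2298569 + 4704) = -5388841/2303273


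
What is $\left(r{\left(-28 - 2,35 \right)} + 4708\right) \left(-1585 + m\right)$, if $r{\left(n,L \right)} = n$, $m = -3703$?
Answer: $-24737264$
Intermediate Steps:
$\left(r{\left(-28 - 2,35 \right)} + 4708\right) \left(-1585 + m\right) = \left(\left(-28 - 2\right) + 4708\right) \left(-1585 - 3703\right) = \left(-30 + 4708\right) \left(-5288\right) = 4678 \left(-5288\right) = -24737264$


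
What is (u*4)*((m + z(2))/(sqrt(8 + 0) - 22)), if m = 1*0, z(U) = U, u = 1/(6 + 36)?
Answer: -22/2499 - 2*sqrt(2)/2499 ≈ -0.0099353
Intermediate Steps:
u = 1/42 ≈ 0.023810
m = 0
(u*4)*((m + z(2))/(sqrt(8 + 0) - 22)) = ((1/42)*4)*((0 + 2)/(sqrt(8 + 0) - 22)) = 2*(2/(sqrt(8) - 22))/21 = 2*(2/(2*sqrt(2) - 22))/21 = 2*(2/(-22 + 2*sqrt(2)))/21 = 4/(21*(-22 + 2*sqrt(2)))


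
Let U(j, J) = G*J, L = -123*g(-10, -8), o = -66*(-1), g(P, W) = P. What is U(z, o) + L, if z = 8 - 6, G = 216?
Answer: 15486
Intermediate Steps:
o = 66
L = 1230 (L = -123*(-10) = 1230)
z = 2
U(j, J) = 216*J
U(z, o) + L = 216*66 + 1230 = 14256 + 1230 = 15486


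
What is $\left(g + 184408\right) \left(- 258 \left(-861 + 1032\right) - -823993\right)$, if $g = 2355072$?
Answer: $1980476965000$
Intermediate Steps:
$\left(g + 184408\right) \left(- 258 \left(-861 + 1032\right) - -823993\right) = \left(2355072 + 184408\right) \left(- 258 \left(-861 + 1032\right) - -823993\right) = 2539480 \left(\left(-258\right) 171 + \left(-1098304 + 1922297\right)\right) = 2539480 \left(-44118 + 823993\right) = 2539480 \cdot 779875 = 1980476965000$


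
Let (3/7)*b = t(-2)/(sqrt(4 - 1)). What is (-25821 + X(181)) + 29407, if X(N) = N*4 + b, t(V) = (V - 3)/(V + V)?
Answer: 4310 + 35*sqrt(3)/36 ≈ 4311.7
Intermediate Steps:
t(V) = (-3 + V)/(2*V) (t(V) = (-3 + V)/((2*V)) = (-3 + V)*(1/(2*V)) = (-3 + V)/(2*V))
b = 35*sqrt(3)/36 (b = 7*(((1/2)*(-3 - 2)/(-2))/(sqrt(4 - 1)))/3 = 7*(((1/2)*(-1/2)*(-5))/(sqrt(3)))/3 = 7*(5*(sqrt(3)/3)/4)/3 = 7*(5*sqrt(3)/12)/3 = 35*sqrt(3)/36 ≈ 1.6839)
X(N) = 4*N + 35*sqrt(3)/36 (X(N) = N*4 + 35*sqrt(3)/36 = 4*N + 35*sqrt(3)/36)
(-25821 + X(181)) + 29407 = (-25821 + (4*181 + 35*sqrt(3)/36)) + 29407 = (-25821 + (724 + 35*sqrt(3)/36)) + 29407 = (-25097 + 35*sqrt(3)/36) + 29407 = 4310 + 35*sqrt(3)/36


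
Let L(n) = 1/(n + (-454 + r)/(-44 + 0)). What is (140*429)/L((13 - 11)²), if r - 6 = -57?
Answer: 929565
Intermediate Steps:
r = -51 (r = 6 - 57 = -51)
L(n) = 1/(505/44 + n) (L(n) = 1/(n + (-454 - 51)/(-44 + 0)) = 1/(n - 505/(-44)) = 1/(n - 505*(-1/44)) = 1/(n + 505/44) = 1/(505/44 + n))
(140*429)/L((13 - 11)²) = (140*429)/((44/(505 + 44*(13 - 11)²))) = 60060/((44/(505 + 44*2²))) = 60060/((44/(505 + 44*4))) = 60060/((44/(505 + 176))) = 60060/((44/681)) = 60060/((44*(1/681))) = 60060/(44/681) = 60060*(681/44) = 929565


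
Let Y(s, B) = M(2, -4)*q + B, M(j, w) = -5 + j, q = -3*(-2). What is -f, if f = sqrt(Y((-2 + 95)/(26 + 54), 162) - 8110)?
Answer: -I*sqrt(7966) ≈ -89.252*I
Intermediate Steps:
q = 6
Y(s, B) = -18 + B (Y(s, B) = (-5 + 2)*6 + B = -3*6 + B = -18 + B)
f = I*sqrt(7966) (f = sqrt((-18 + 162) - 8110) = sqrt(144 - 8110) = sqrt(-7966) = I*sqrt(7966) ≈ 89.252*I)
-f = -I*sqrt(7966)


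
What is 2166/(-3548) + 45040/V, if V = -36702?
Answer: -59824613/32554674 ≈ -1.8377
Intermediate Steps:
2166/(-3548) + 45040/V = 2166/(-3548) + 45040/(-36702) = 2166*(-1/3548) + 45040*(-1/36702) = -1083/1774 - 22520/18351 = -59824613/32554674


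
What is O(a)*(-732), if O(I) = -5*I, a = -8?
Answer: -29280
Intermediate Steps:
O(a)*(-732) = -5*(-8)*(-732) = 40*(-732) = -29280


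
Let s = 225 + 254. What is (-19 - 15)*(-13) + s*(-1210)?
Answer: -579148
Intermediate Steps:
s = 479
(-19 - 15)*(-13) + s*(-1210) = (-19 - 15)*(-13) + 479*(-1210) = -34*(-13) - 579590 = 442 - 579590 = -579148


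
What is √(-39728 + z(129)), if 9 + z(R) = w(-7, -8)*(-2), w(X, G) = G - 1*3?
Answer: 13*I*√235 ≈ 199.29*I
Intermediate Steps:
w(X, G) = -3 + G (w(X, G) = G - 3 = -3 + G)
z(R) = 13 (z(R) = -9 + (-3 - 8)*(-2) = -9 - 11*(-2) = -9 + 22 = 13)
√(-39728 + z(129)) = √(-39728 + 13) = √(-39715) = 13*I*√235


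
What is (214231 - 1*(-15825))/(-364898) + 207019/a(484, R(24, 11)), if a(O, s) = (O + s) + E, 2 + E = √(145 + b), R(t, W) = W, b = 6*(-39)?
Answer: 18592844220919/44360284962 - 207019*I*√89/243138 ≈ 419.13 - 8.0325*I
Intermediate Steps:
b = -234
E = -2 + I*√89 (E = -2 + √(145 - 234) = -2 + √(-89) = -2 + I*√89 ≈ -2.0 + 9.434*I)
a(O, s) = -2 + O + s + I*√89 (a(O, s) = (O + s) + (-2 + I*√89) = -2 + O + s + I*√89)
(214231 - 1*(-15825))/(-364898) + 207019/a(484, R(24, 11)) = (214231 - 1*(-15825))/(-364898) + 207019/(-2 + 484 + 11 + I*√89) = (214231 + 15825)*(-1/364898) + 207019/(493 + I*√89) = 230056*(-1/364898) + 207019/(493 + I*√89) = -115028/182449 + 207019/(493 + I*√89)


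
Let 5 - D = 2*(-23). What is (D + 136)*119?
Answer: 22253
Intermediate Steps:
D = 51 (D = 5 - 2*(-23) = 5 - 1*(-46) = 5 + 46 = 51)
(D + 136)*119 = (51 + 136)*119 = 187*119 = 22253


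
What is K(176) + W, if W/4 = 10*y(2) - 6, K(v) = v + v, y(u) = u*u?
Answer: 488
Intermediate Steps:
y(u) = u²
K(v) = 2*v
W = 136 (W = 4*(10*2² - 6) = 4*(10*4 - 6) = 4*(40 - 6) = 4*34 = 136)
K(176) + W = 2*176 + 136 = 352 + 136 = 488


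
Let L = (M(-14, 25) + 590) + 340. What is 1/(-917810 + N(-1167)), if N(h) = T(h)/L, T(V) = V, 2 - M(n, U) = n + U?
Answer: -307/281768059 ≈ -1.0895e-6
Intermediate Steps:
M(n, U) = 2 - U - n (M(n, U) = 2 - (n + U) = 2 - (U + n) = 2 + (-U - n) = 2 - U - n)
L = 921 (L = ((2 - 1*25 - 1*(-14)) + 590) + 340 = ((2 - 25 + 14) + 590) + 340 = (-9 + 590) + 340 = 581 + 340 = 921)
N(h) = h/921
1/(-917810 + N(-1167)) = 1/(-917810 + (1/921)*(-1167)) = 1/(-917810 - 389/307) = 1/(-281768059/307) = -307/281768059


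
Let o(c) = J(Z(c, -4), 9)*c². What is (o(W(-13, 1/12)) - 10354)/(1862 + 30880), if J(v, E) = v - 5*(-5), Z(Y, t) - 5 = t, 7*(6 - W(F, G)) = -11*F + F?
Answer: -153001/802179 ≈ -0.19073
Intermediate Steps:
W(F, G) = 6 + 10*F/7 (W(F, G) = 6 - (-11*F + F)/7 = 6 - (-10)*F/7 = 6 + 10*F/7)
Z(Y, t) = 5 + t
J(v, E) = 25 + v (J(v, E) = v + 25 = 25 + v)
o(c) = 26*c² (o(c) = (25 + (5 - 4))*c² = (25 + 1)*c² = 26*c²)
(o(W(-13, 1/12)) - 10354)/(1862 + 30880) = (26*(6 + (10/7)*(-13))² - 10354)/(1862 + 30880) = (26*(6 - 130/7)² - 10354)/32742 = (26*(-88/7)² - 10354)*(1/32742) = (26*(7744/49) - 10354)*(1/32742) = (201344/49 - 10354)*(1/32742) = -306002/49*1/32742 = -153001/802179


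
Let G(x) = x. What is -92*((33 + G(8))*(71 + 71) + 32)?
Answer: -538568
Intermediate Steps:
-92*((33 + G(8))*(71 + 71) + 32) = -92*((33 + 8)*(71 + 71) + 32) = -92*(41*142 + 32) = -92*(5822 + 32) = -92*5854 = -538568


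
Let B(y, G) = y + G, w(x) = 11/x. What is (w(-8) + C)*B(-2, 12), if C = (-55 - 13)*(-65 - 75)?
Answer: 380745/4 ≈ 95186.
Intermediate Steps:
B(y, G) = G + y
C = 9520 (C = -68*(-140) = 9520)
(w(-8) + C)*B(-2, 12) = (11/(-8) + 9520)*(12 - 2) = (11*(-⅛) + 9520)*10 = (-11/8 + 9520)*10 = (76149/8)*10 = 380745/4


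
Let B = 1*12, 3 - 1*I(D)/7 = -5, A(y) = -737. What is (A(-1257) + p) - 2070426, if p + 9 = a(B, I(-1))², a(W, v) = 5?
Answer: -2071147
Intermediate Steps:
I(D) = 56 (I(D) = 21 - 7*(-5) = 21 + 35 = 56)
B = 12
p = 16 (p = -9 + 5² = -9 + 25 = 16)
(A(-1257) + p) - 2070426 = (-737 + 16) - 2070426 = -721 - 2070426 = -2071147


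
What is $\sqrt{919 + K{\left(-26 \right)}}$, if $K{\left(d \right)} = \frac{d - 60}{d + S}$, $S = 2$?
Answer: $\frac{\sqrt{33213}}{6} \approx 30.374$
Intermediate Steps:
$K{\left(d \right)} = \frac{-60 + d}{2 + d}$ ($K{\left(d \right)} = \frac{d - 60}{d + 2} = \frac{-60 + d}{2 + d}$)
$\sqrt{919 + K{\left(-26 \right)}} = \sqrt{919 + \frac{-60 - 26}{2 - 26}} = \sqrt{919 + \frac{1}{-24} \left(-86\right)} = \sqrt{919 - - \frac{43}{12}} = \sqrt{919 + \frac{43}{12}} = \sqrt{\frac{11071}{12}} = \frac{\sqrt{33213}}{6}$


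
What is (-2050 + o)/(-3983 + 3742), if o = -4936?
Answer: 6986/241 ≈ 28.988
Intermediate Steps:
(-2050 + o)/(-3983 + 3742) = (-2050 - 4936)/(-3983 + 3742) = -6986/(-241) = -6986*(-1/241) = 6986/241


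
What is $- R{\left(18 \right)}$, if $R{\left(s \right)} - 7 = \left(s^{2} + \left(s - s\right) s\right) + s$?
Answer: $-349$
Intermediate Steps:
$R{\left(s \right)} = 7 + s + s^{2}$ ($R{\left(s \right)} = 7 + \left(\left(s^{2} + \left(s - s\right) s\right) + s\right) = 7 + \left(\left(s^{2} + 0 s\right) + s\right) = 7 + \left(\left(s^{2} + 0\right) + s\right) = 7 + \left(s^{2} + s\right) = 7 + \left(s + s^{2}\right) = 7 + s + s^{2}$)
$- R{\left(18 \right)} = - (7 + 18 + 18^{2}) = - (7 + 18 + 324) = \left(-1\right) 349 = -349$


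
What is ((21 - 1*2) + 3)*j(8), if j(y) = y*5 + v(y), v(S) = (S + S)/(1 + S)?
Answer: 8272/9 ≈ 919.11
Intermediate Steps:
v(S) = 2*S/(1 + S) (v(S) = (2*S)/(1 + S) = 2*S/(1 + S))
j(y) = 5*y + 2*y/(1 + y) (j(y) = y*5 + 2*y/(1 + y) = 5*y + 2*y/(1 + y))
((21 - 1*2) + 3)*j(8) = ((21 - 1*2) + 3)*(8*(7 + 5*8)/(1 + 8)) = ((21 - 2) + 3)*(8*(7 + 40)/9) = (19 + 3)*(8*(⅑)*47) = 22*(376/9) = 8272/9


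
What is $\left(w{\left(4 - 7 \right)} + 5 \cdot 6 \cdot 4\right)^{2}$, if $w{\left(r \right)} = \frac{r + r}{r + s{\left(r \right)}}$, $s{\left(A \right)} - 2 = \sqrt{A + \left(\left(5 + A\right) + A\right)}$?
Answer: $\frac{367092}{25} + \frac{14544 i}{25} \approx 14684.0 + 581.76 i$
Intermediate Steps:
$s{\left(A \right)} = 2 + \sqrt{5 + 3 A}$ ($s{\left(A \right)} = 2 + \sqrt{A + \left(\left(5 + A\right) + A\right)} = 2 + \sqrt{A + \left(5 + 2 A\right)} = 2 + \sqrt{5 + 3 A}$)
$w{\left(r \right)} = \frac{2 r}{2 + r + \sqrt{5 + 3 r}}$ ($w{\left(r \right)} = \frac{r + r}{r + \left(2 + \sqrt{5 + 3 r}\right)} = \frac{2 r}{2 + r + \sqrt{5 + 3 r}}$)
$\left(w{\left(4 - 7 \right)} + 5 \cdot 6 \cdot 4\right)^{2} = \left(\frac{2 \left(4 - 7\right)}{2 + \left(4 - 7\right) + \sqrt{5 + 3 \left(4 - 7\right)}} + 5 \cdot 6 \cdot 4\right)^{2} = \left(\frac{2 \left(4 - 7\right)}{2 + \left(4 - 7\right) + \sqrt{5 + 3 \left(4 - 7\right)}} + 30 \cdot 4\right)^{2} = \left(2 \left(-3\right) \frac{1}{2 - 3 + \sqrt{5 + 3 \left(-3\right)}} + 120\right)^{2} = \left(2 \left(-3\right) \frac{1}{2 - 3 + \sqrt{5 - 9}} + 120\right)^{2} = \left(2 \left(-3\right) \frac{1}{2 - 3 + \sqrt{-4}} + 120\right)^{2} = \left(2 \left(-3\right) \frac{1}{2 - 3 + 2 i} + 120\right)^{2} = \left(2 \left(-3\right) \frac{1}{-1 + 2 i} + 120\right)^{2} = \left(2 \left(-3\right) \frac{-1 - 2 i}{5} + 120\right)^{2} = \left(\left(\frac{6}{5} + \frac{12 i}{5}\right) + 120\right)^{2} = \left(\frac{606}{5} + \frac{12 i}{5}\right)^{2}$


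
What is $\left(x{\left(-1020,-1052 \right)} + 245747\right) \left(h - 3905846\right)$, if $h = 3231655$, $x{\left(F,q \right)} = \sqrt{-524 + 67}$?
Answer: $-165680415677 - 674191 i \sqrt{457} \approx -1.6568 \cdot 10^{11} - 1.4413 \cdot 10^{7} i$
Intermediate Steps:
$x{\left(F,q \right)} = i \sqrt{457}$ ($x{\left(F,q \right)} = \sqrt{-457} = i \sqrt{457}$)
$\left(x{\left(-1020,-1052 \right)} + 245747\right) \left(h - 3905846\right) = \left(i \sqrt{457} + 245747\right) \left(3231655 - 3905846\right) = \left(245747 + i \sqrt{457}\right) \left(-674191\right) = -165680415677 - 674191 i \sqrt{457}$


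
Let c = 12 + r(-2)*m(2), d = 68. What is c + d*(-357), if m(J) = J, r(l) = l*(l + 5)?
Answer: -24276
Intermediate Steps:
r(l) = l*(5 + l)
c = 0 (c = 12 - 2*(5 - 2)*2 = 12 - 2*3*2 = 12 - 6*2 = 12 - 12 = 0)
c + d*(-357) = 0 + 68*(-357) = 0 - 24276 = -24276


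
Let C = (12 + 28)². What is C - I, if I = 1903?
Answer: -303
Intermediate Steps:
C = 1600 (C = 40² = 1600)
C - I = 1600 - 1*1903 = 1600 - 1903 = -303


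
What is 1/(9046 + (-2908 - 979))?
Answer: 1/5159 ≈ 0.00019384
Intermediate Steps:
1/(9046 + (-2908 - 979)) = 1/(9046 - 3887) = 1/5159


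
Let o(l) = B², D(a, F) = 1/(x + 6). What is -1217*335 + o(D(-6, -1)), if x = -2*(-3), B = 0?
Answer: -407695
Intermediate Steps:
x = 6
D(a, F) = 1/12 (D(a, F) = 1/(6 + 6) = 1/12)
o(l) = 0 (o(l) = 0² = 0)
-1217*335 + o(D(-6, -1)) = -1217*335 + 0 = -407695 + 0 = -407695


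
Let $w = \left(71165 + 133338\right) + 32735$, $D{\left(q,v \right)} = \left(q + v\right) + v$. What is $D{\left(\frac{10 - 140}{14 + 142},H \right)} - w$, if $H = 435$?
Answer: $- \frac{1418213}{6} \approx -2.3637 \cdot 10^{5}$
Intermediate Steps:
$D{\left(q,v \right)} = q + 2 v$
$w = 237238$ ($w = 204503 + 32735 = 237238$)
$D{\left(\frac{10 - 140}{14 + 142},H \right)} - w = \left(\frac{10 - 140}{14 + 142} + 2 \cdot 435\right) - 237238 = \left(- \frac{130}{156} + 870\right) - 237238 = \left(\left(-130\right) \frac{1}{156} + 870\right) - 237238 = \left(- \frac{5}{6} + 870\right) - 237238 = \frac{5215}{6} - 237238 = - \frac{1418213}{6}$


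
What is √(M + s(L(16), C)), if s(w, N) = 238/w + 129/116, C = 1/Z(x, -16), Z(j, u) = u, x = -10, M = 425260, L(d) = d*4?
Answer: √22889454254/232 ≈ 652.12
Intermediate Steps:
L(d) = 4*d
C = -1/16 (C = 1/(-16) = -1/16 ≈ -0.062500)
s(w, N) = 129/116 + 238/w (s(w, N) = 238/w + 129*(1/116) = 238/w + 129/116 = 129/116 + 238/w)
√(M + s(L(16), C)) = √(425260 + (129/116 + 238/((4*16)))) = √(425260 + (129/116 + 238/64)) = √(425260 + (129/116 + 238*(1/64))) = √(425260 + (129/116 + 119/32)) = √(425260 + 4483/928) = √(394645763/928) = √22889454254/232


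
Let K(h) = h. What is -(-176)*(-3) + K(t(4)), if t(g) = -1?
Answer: -529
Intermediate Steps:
-(-176)*(-3) + K(t(4)) = -(-176)*(-3) - 1 = -44*12 - 1 = -528 - 1 = -529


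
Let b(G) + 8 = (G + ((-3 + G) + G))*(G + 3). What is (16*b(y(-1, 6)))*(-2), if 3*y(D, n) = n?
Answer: -224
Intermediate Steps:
y(D, n) = n/3
b(G) = -8 + (-3 + 3*G)*(3 + G) (b(G) = -8 + (G + ((-3 + G) + G))*(G + 3) = -8 + (G + (-3 + 2*G))*(3 + G) = -8 + (-3 + 3*G)*(3 + G))
(16*b(y(-1, 6)))*(-2) = (16*(-17 + 3*((⅓)*6)² + 6*((⅓)*6)))*(-2) = (16*(-17 + 3*2² + 6*2))*(-2) = (16*(-17 + 3*4 + 12))*(-2) = (16*(-17 + 12 + 12))*(-2) = (16*7)*(-2) = 112*(-2) = -224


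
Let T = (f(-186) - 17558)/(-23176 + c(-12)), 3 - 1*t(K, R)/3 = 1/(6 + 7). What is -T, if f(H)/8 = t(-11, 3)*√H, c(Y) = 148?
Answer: -8779/11514 + 4*I*√186/1313 ≈ -0.76246 + 0.041548*I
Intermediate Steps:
t(K, R) = 114/13 (t(K, R) = 9 - 3/(6 + 7) = 9 - 3/13 = 114/13)
f(H) = 912*√H/13 (f(H) = 8*(114*√H/13) = 912*√H/13)
T = 8779/11514 - 4*I*√186/1313 (T = (912*√(-186)/13 - 17558)/(-23176 + 148) = (912*(I*√186)/13 - 17558)/(-23028) = (912*I*√186/13 - 17558)*(-1/23028) = (-17558 + 912*I*√186/13)*(-1/23028) = 8779/11514 - 4*I*√186/1313 ≈ 0.76246 - 0.041548*I)
-T = -(8779/11514 - 4*I*√186/1313) = -8779/11514 + 4*I*√186/1313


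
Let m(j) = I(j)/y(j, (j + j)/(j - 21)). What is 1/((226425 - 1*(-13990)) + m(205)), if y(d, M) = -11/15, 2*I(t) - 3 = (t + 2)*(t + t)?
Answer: 22/4016035 ≈ 5.4780e-6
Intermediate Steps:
I(t) = 3/2 + t*(2 + t) (I(t) = 3/2 + ((t + 2)*(t + t))/2 = 3/2 + ((2 + t)*(2*t))/2 = 3/2 + (2*t*(2 + t))/2 = 3/2 + t*(2 + t))
y(d, M) = -11/15 (y(d, M) = -11*1/15 = -11/15)
m(j) = -45/22 - 30*j/11 - 15*j²/11 (m(j) = (3/2 + j² + 2*j)/(-11/15) = (3/2 + j² + 2*j)*(-15/11) = -45/22 - 30*j/11 - 15*j²/11)
1/((226425 - 1*(-13990)) + m(205)) = 1/((226425 - 1*(-13990)) + (-45/22 - 30/11*205 - 15/11*205²)) = 1/((226425 + 13990) + (-45/22 - 6150/11 - 15/11*42025)) = 1/(240415 + (-45/22 - 6150/11 - 630375/11)) = 1/(240415 - 1273095/22) = 1/(4016035/22) = 22/4016035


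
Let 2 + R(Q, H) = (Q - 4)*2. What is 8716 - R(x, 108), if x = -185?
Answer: 9096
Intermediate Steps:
R(Q, H) = -10 + 2*Q (R(Q, H) = -2 + (Q - 4)*2 = -2 + (-4 + Q)*2 = -2 + (-8 + 2*Q) = -10 + 2*Q)
8716 - R(x, 108) = 8716 - (-10 + 2*(-185)) = 8716 - (-10 - 370) = 8716 - 1*(-380) = 8716 + 380 = 9096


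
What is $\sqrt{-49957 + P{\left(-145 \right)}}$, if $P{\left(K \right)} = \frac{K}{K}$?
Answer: $2 i \sqrt{12489} \approx 223.51 i$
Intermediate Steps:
$P{\left(K \right)} = 1$
$\sqrt{-49957 + P{\left(-145 \right)}} = \sqrt{-49957 + 1} = \sqrt{-49956} = 2 i \sqrt{12489}$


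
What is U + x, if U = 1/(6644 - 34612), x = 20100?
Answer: 562156799/27968 ≈ 20100.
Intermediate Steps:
U = -1/27968 (U = 1/(-27968) = -1/27968 ≈ -3.5755e-5)
U + x = -1/27968 + 20100 = 562156799/27968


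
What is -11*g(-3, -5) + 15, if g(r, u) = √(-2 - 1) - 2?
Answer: 37 - 11*I*√3 ≈ 37.0 - 19.053*I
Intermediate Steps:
g(r, u) = -2 + I*√3 (g(r, u) = √(-3) - 2 = I*√3 - 2 = -2 + I*√3)
-11*g(-3, -5) + 15 = -11*(-2 + I*√3) + 15 = (22 - 11*I*√3) + 15 = 37 - 11*I*√3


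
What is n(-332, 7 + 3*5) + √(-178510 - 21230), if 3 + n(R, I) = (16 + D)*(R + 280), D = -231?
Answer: 11177 + 2*I*√49935 ≈ 11177.0 + 446.92*I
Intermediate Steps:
n(R, I) = -60203 - 215*R (n(R, I) = -3 + (16 - 231)*(R + 280) = -3 - 215*(280 + R) = -3 + (-60200 - 215*R) = -60203 - 215*R)
n(-332, 7 + 3*5) + √(-178510 - 21230) = (-60203 - 215*(-332)) + √(-178510 - 21230) = (-60203 + 71380) + √(-199740) = 11177 + 2*I*√49935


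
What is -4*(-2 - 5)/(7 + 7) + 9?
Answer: 11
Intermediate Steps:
-4*(-2 - 5)/(7 + 7) + 9 = -(-28)/14 + 9 = -4*(-½) + 9 = 2 + 9 = 11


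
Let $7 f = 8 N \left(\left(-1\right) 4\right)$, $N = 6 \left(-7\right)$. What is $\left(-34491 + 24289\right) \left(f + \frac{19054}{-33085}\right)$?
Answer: $- \frac{64611979732}{33085} \approx -1.9529 \cdot 10^{6}$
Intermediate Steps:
$N = -42$
$f = 192$ ($f = \frac{8 \left(-42\right) \left(\left(-1\right) 4\right)}{7} = \frac{\left(-336\right) \left(-4\right)}{7} = \frac{1}{7} \cdot 1344 = 192$)
$\left(-34491 + 24289\right) \left(f + \frac{19054}{-33085}\right) = \left(-34491 + 24289\right) \left(192 + \frac{19054}{-33085}\right) = - 10202 \left(192 + 19054 \left(- \frac{1}{33085}\right)\right) = - 10202 \left(192 - \frac{19054}{33085}\right) = \left(-10202\right) \frac{6333266}{33085} = - \frac{64611979732}{33085}$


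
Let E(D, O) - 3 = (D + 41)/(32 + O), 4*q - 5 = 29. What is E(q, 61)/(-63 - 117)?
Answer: -73/3720 ≈ -0.019624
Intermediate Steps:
q = 17/2 (q = 5/4 + (¼)*29 = 5/4 + 29/4 = 17/2 ≈ 8.5000)
E(D, O) = 3 + (41 + D)/(32 + O) (E(D, O) = 3 + (D + 41)/(32 + O) = 3 + (41 + D)/(32 + O))
E(q, 61)/(-63 - 117) = ((137 + 17/2 + 3*61)/(32 + 61))/(-63 - 117) = ((137 + 17/2 + 183)/93)/(-180) = ((1/93)*(657/2))*(-1/180) = (219/62)*(-1/180) = -73/3720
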